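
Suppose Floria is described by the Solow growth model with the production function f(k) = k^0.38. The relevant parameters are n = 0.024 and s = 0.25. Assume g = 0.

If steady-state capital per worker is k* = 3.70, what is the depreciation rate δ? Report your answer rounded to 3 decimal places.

δ ≈ 0.087

At the steady state, Δk = 0, so s·k^α = (n + δ)·k.
So s / (n + δ) = (k*)^(1−α) = 3.70^0.62 = 2.2505.
Therefore n + δ = s / 2.2505 = 0.25 / 2.2505 = 0.1111, so δ = 0.1111 − 0.024 = 0.0871.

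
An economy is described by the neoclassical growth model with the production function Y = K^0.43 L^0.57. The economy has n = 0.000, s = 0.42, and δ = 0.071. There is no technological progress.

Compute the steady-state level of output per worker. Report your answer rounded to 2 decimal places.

y* = 3.82

Steady state requires s·f(k) = (n + δ)·k, i.e. s·k^α = (n + δ)·k.
Dividing both sides by k: k^(1−α) = s / (n + δ).
k^0.57 = 0.42 / (0.000 + 0.071) = 0.42 / 0.071 = 5.9155
k* = 5.9155^(1/0.57) ≈ 22.6137
y* = (k*)^α = 22.6137^0.43 ≈ 3.8228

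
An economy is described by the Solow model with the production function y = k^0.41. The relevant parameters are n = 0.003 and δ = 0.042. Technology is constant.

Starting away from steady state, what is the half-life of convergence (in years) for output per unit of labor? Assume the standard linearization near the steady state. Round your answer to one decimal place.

Near the steady state the convergence rate is λ = (1 − α)(n + δ).
λ = (1 − 0.41) × 0.045 = 0.59 × 0.045 = 0.02655
Half-life = ln 2 / λ = 0.6931 / 0.02655 ≈ 26.11 years

t_½ ≈ 26.1 years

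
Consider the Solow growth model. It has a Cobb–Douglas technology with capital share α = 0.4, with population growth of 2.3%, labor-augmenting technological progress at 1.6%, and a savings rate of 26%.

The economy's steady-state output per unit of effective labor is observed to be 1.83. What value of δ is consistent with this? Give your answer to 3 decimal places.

δ ≈ 0.066

Steady state requires s·f(k) = (n + g + δ)·k, i.e. s·k^α = (n + g + δ)·k.
Since y* = [s/(n + g + δ)]^(α/(1−α)), we have s/(n + g + δ) = (y*)^((1−α)/α) = 1.83^1.5 = 2.4756.
Therefore n + g + δ = s / 2.4756 = 0.26 / 2.4756 = 0.1050, so δ = 0.1050 − 0.039 = 0.0660.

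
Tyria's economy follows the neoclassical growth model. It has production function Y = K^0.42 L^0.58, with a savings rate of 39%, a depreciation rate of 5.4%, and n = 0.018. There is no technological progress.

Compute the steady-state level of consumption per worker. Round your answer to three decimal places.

At the steady state, Δk = 0, so s·k^α = (n + δ)·k.
Rearranging, k^(1−α) = s / (n + δ).
k^0.58 = 0.39 / (0.018 + 0.054) = 0.39 / 0.072 = 5.4167
k* = 5.4167^(1/0.58) ≈ 18.4103
y* = (k*)^α = 18.4103^0.42 ≈ 3.3988
c* = (1 − s)·y* = (1 − 0.39) × 3.3988 ≈ 2.0733

c* = 2.073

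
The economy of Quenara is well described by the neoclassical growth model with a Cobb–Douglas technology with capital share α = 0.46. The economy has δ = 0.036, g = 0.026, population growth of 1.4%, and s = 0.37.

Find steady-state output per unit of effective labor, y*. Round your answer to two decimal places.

At the steady state, Δk = 0, so s·k^α = (n + g + δ)·k.
Dividing both sides by k: k^(1−α) = s / (n + g + δ).
k^0.54 = 0.37 / (0.014 + 0.026 + 0.036) = 0.37 / 0.076 = 4.8684
k* = 4.8684^(1/0.54) ≈ 18.7472
y* = (k*)^α = 18.7472^0.46 ≈ 3.8508

y* ≈ 3.85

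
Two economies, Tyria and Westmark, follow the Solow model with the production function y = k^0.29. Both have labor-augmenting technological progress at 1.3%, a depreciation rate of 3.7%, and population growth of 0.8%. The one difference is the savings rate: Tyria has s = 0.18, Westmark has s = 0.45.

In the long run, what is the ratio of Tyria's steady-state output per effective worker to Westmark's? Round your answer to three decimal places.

Steady-state y* = [s/(n + g + δ)]^(α/(1−α)), so the ratio is [ (s_T/(n + g + δ)_T) / (s_W/(n + g + δ)_W) ]^0.4085.
s_T/(n + g + δ)_T = 0.18/0.058 = 3.1034; s_W/(n + g + δ)_W = 0.45/0.058 = 7.7586.
Ratio = (3.1034/7.7586)^0.4085 = 0.4000^0.4085 ≈ 0.6878

ratio ≈ 0.688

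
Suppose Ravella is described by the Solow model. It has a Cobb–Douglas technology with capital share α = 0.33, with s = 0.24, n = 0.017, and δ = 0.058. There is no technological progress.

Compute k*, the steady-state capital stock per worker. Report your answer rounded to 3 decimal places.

k* ≈ 5.675

In steady state, investment equals break-even investment: s·k^α = (n + δ)·k.
Rearranging, k^(1−α) = s / (n + δ).
k^0.67 = 0.24 / (0.017 + 0.058) = 0.24 / 0.075 = 3.2000
k* = 3.2000^(1/0.67) ≈ 5.6749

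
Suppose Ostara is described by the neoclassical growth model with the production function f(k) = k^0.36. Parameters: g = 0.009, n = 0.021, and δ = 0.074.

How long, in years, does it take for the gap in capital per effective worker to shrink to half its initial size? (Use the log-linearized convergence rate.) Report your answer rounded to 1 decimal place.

Near the steady state the convergence rate is λ = (1 − α)(n + g + δ).
λ = (1 − 0.36) × 0.104 = 0.64 × 0.104 = 0.06656
Half-life = ln 2 / λ = 0.6931 / 0.06656 ≈ 10.41 years

about 10.4 years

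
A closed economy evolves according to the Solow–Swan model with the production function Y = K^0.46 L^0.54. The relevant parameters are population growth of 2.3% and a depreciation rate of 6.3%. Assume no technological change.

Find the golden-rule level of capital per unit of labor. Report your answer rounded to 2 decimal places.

The golden rule sets f'(k) = n + δ, i.e. α·k^(α−1) = n + δ.
So k^(1−α) = α / (n + δ) = 0.46 / 0.086 = 5.3488.
k_gold = 5.3488^(1/0.54) ≈ 22.3163

k_gold ≈ 22.32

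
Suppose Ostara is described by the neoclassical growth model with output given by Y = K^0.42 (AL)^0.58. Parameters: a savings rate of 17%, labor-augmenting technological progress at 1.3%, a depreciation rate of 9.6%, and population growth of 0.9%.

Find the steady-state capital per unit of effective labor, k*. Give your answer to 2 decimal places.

In steady state, investment equals break-even investment: s·k^α = (n + g + δ)·k.
Rearranging, k^(1−α) = s / (n + g + δ).
k^0.58 = 0.17 / (0.009 + 0.013 + 0.096) = 0.17 / 0.118 = 1.4407
k* = 1.4407^(1/0.58) ≈ 1.8767

k* = 1.88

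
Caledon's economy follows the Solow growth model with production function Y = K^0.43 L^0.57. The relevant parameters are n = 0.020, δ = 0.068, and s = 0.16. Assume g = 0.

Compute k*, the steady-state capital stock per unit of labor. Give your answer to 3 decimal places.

Steady state requires s·f(k) = (n + δ)·k, i.e. s·k^α = (n + δ)·k.
Dividing both sides by k: k^(1−α) = s / (n + δ).
k^0.57 = 0.16 / (0.020 + 0.068) = 0.16 / 0.088 = 1.8182
k* = 1.8182^(1/0.57) ≈ 2.8544

k* = 2.854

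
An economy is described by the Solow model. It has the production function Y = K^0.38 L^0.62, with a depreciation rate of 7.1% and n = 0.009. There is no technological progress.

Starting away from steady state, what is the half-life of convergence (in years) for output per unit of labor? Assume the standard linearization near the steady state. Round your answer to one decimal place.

about 14.0 years

Near the steady state the convergence rate is λ = (1 − α)(n + δ).
λ = (1 − 0.38) × 0.080 = 0.62 × 0.080 = 0.0496
Half-life = ln 2 / λ = 0.6931 / 0.0496 ≈ 13.97 years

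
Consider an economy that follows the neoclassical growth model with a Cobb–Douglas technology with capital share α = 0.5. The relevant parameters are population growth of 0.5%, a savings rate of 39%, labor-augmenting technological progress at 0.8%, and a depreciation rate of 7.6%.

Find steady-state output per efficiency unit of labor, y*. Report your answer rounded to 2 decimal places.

In steady state, investment equals break-even investment: s·k^α = (n + g + δ)·k.
Dividing both sides by k: k^(1−α) = s / (n + g + δ).
k^0.5 = 0.39 / (0.005 + 0.008 + 0.076) = 0.39 / 0.089 = 4.3820
k* = 4.3820^(1/0.5) ≈ 19.2019
y* = (k*)^α = 19.2019^0.5 ≈ 4.3820

y* ≈ 4.38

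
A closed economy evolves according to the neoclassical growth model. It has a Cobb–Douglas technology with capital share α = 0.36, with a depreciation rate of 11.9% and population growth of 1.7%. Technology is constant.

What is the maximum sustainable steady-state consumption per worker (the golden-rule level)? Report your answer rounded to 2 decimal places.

At the golden rule, f'(k) = n + δ, so α·k^(α−1) = n + δ and k_gold = (α/(n + δ))^(1/(1−α)).
k_gold = (0.36/0.136)^(1/0.64) = 2.6471^1.5625 ≈ 4.5770
c_gold = f(k_gold) − (n + δ)·k_gold = 1.7291 − 0.136×4.5770 ≈ 1.1066

c_gold ≈ 1.11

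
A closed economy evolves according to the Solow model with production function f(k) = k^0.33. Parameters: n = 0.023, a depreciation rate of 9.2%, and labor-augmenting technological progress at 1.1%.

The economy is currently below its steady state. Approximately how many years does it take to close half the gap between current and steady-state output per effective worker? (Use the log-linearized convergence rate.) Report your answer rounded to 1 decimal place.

Near the steady state the convergence rate is λ = (1 − α)(n + g + δ).
λ = (1 − 0.33) × 0.126 = 0.67 × 0.126 = 0.08442
Half-life = ln 2 / λ = 0.6931 / 0.08442 ≈ 8.21 years

t_½ ≈ 8.2 years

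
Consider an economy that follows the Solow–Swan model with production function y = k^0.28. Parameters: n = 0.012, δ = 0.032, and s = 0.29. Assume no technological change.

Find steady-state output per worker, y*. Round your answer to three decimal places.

y* ≈ 2.082

Steady state requires s·f(k) = (n + δ)·k, i.e. s·k^α = (n + δ)·k.
Dividing both sides by k: k^(1−α) = s / (n + δ).
k^0.72 = 0.29 / (0.012 + 0.032) = 0.29 / 0.044 = 6.5909
k* = 6.5909^(1/0.72) ≈ 13.7222
y* = (k*)^α = 13.7222^0.28 ≈ 2.0820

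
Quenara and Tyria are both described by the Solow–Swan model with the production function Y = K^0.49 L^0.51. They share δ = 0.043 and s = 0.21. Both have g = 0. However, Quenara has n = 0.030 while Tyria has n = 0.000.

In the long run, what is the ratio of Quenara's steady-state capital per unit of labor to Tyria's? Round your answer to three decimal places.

ratio ≈ 0.354

Steady-state k* = [s/(n + δ)]^(1/(1−α)), so the ratio is [ (s_Q/(n + δ)_Q) / (s_T/(n + δ)_T) ]^1.9608.
s_Q/(n + δ)_Q = 0.21/0.073 = 2.8767; s_T/(n + δ)_T = 0.21/0.043 = 4.8837.
Ratio = (2.8767/4.8837)^1.9608 = 0.5890^1.9608 ≈ 0.3542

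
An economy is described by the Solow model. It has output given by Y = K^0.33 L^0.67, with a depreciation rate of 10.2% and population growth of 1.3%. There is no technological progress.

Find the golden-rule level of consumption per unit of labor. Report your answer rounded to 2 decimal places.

At the golden rule, f'(k) = n + δ, so α·k^(α−1) = n + δ and k_gold = (α/(n + δ))^(1/(1−α)).
k_gold = (0.33/0.115)^(1/0.67) = 2.8696^1.4925 ≈ 4.8228
c_gold = f(k_gold) − (n + δ)·k_gold = 1.6807 − 0.115×4.8228 ≈ 1.1261

c_gold ≈ 1.13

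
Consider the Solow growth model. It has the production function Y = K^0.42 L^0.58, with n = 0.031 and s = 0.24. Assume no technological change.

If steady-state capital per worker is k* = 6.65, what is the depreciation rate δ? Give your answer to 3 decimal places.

δ ≈ 0.049

Steady state requires s·f(k) = (n + δ)·k, i.e. s·k^α = (n + δ)·k.
So s / (n + δ) = (k*)^(1−α) = 6.65^0.58 = 3.0008.
Therefore n + δ = s / 3.0008 = 0.24 / 3.0008 = 0.0800, so δ = 0.0800 − 0.031 = 0.0490.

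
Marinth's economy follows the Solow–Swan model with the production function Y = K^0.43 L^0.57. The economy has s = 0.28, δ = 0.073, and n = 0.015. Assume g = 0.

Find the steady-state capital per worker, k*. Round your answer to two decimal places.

At the steady state, Δk = 0, so s·k^α = (n + δ)·k.
Dividing both sides by k: k^(1−α) = s / (n + δ).
k^0.57 = 0.28 / (0.015 + 0.073) = 0.28 / 0.088 = 3.1818
k* = 3.1818^(1/0.57) ≈ 7.6187

k* = 7.62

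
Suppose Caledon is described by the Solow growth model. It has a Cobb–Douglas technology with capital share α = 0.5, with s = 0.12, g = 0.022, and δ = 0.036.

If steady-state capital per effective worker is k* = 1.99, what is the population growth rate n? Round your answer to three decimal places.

Steady state requires s·f(k) = (n + g + δ)·k, i.e. s·k^α = (n + g + δ)·k.
So s / (n + g + δ) = (k*)^(1−α) = 1.99^0.5 = 1.4107.
Therefore n + g + δ = s / 1.4107 = 0.12 / 1.4107 = 0.0851, so n = 0.0851 − 0.058 = 0.0271.

n ≈ 0.027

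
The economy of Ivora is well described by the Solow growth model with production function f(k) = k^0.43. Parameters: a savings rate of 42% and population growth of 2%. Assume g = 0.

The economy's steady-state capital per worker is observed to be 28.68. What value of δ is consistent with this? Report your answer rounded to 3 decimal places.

At the steady state, Δk = 0, so s·k^α = (n + δ)·k.
So s / (n + δ) = (k*)^(1−α) = 28.68^0.57 = 6.7736.
Therefore n + δ = s / 6.7736 = 0.42 / 6.7736 = 0.0620, so δ = 0.0620 − 0.020 = 0.0420.

δ ≈ 0.042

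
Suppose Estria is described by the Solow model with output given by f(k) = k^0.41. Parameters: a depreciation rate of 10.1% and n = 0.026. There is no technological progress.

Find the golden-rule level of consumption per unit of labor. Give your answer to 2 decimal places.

c_gold ≈ 1.33

At the golden rule, f'(k) = n + δ, so α·k^(α−1) = n + δ and k_gold = (α/(n + δ))^(1/(1−α)).
k_gold = (0.41/0.127)^(1/0.59) = 3.2283^1.6949 ≈ 7.2889
c_gold = f(k_gold) − (n + δ)·k_gold = 2.2578 − 0.127×7.2889 ≈ 1.3321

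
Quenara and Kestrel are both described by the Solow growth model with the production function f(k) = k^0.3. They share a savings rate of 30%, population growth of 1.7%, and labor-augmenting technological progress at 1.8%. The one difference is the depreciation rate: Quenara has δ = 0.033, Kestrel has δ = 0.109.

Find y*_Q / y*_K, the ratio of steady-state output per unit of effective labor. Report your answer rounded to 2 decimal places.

Steady-state y* = [s/(n + g + δ)]^(α/(1−α)), so the ratio is [ (s_Q/(n + g + δ)_Q) / (s_K/(n + g + δ)_K) ]^0.4286.
s_Q/(n + g + δ)_Q = 0.30/0.068 = 4.4118; s_K/(n + g + δ)_K = 0.30/0.144 = 2.0833.
Ratio = (4.4118/2.0833)^0.4286 = 2.1177^0.4286 ≈ 1.3793

ratio ≈ 1.38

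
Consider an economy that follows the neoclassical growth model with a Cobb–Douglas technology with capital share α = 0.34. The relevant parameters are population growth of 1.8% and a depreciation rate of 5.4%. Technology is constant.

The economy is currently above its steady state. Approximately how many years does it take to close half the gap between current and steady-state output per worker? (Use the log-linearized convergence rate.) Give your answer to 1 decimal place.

about 14.6 years

Near the steady state the convergence rate is λ = (1 − α)(n + δ).
λ = (1 − 0.34) × 0.072 = 0.66 × 0.072 = 0.04752
Half-life = ln 2 / λ = 0.6931 / 0.04752 ≈ 14.59 years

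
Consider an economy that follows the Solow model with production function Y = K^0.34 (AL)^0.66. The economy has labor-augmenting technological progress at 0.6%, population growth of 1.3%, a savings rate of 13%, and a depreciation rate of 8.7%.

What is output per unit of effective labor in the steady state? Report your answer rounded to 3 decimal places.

At the steady state, Δk = 0, so s·k^α = (n + g + δ)·k.
Rearranging, k^(1−α) = s / (n + g + δ).
k^0.66 = 0.13 / (0.013 + 0.006 + 0.087) = 0.13 / 0.106 = 1.2264
k* = 1.2264^(1/0.66) ≈ 1.3624
y* = (k*)^α = 1.3624^0.34 ≈ 1.1109

y* ≈ 1.111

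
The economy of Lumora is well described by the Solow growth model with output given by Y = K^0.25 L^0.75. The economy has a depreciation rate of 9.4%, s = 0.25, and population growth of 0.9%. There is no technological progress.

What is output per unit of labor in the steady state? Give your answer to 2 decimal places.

In steady state, investment equals break-even investment: s·k^α = (n + δ)·k.
Dividing both sides by k: k^(1−α) = s / (n + δ).
k^0.75 = 0.25 / (0.009 + 0.094) = 0.25 / 0.103 = 2.4272
k* = 2.4272^(1/0.75) ≈ 3.2619
y* = (k*)^α = 3.2619^0.25 ≈ 1.3439

y* = 1.34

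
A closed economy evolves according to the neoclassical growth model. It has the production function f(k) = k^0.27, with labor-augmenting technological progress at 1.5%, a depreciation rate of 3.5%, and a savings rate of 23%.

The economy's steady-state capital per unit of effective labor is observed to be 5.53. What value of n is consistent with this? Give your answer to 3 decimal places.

n ≈ 0.016

In steady state, investment equals break-even investment: s·k^α = (n + g + δ)·k.
So s / (n + g + δ) = (k*)^(1−α) = 5.53^0.73 = 3.4849.
Therefore n + g + δ = s / 3.4849 = 0.23 / 3.4849 = 0.0660, so n = 0.0660 − 0.050 = 0.0160.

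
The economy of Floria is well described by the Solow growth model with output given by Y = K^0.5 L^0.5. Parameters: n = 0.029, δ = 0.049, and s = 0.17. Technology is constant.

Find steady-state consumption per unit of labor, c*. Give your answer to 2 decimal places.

c* ≈ 1.81

At the steady state, Δk = 0, so s·k^α = (n + δ)·k.
Dividing both sides by k: k^(1−α) = s / (n + δ).
k^0.5 = 0.17 / (0.029 + 0.049) = 0.17 / 0.078 = 2.1795
k* = 2.1795^(1/0.5) ≈ 4.7502
y* = (k*)^α = 4.7502^0.5 ≈ 2.1795
c* = (1 − s)·y* = (1 − 0.17) × 2.1795 ≈ 1.8090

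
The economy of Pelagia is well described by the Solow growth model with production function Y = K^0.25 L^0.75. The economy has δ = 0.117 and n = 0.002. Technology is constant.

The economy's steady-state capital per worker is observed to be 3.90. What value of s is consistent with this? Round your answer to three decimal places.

Steady state requires s·f(k) = (n + δ)·k, i.e. s·k^α = (n + δ)·k.
So s / (n + δ) = (k*)^(1−α) = 3.90^0.75 = 2.7752.
Therefore s = 2.7752 × (n + δ) = 2.7752 × 0.119 = 0.3302.

s ≈ 0.330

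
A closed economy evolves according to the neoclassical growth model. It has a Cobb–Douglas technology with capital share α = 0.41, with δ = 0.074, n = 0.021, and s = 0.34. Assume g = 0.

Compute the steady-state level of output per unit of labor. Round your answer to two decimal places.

Steady state requires s·f(k) = (n + δ)·k, i.e. s·k^α = (n + δ)·k.
Rearranging, k^(1−α) = s / (n + δ).
k^0.59 = 0.34 / (0.021 + 0.074) = 0.34 / 0.095 = 3.5789
k* = 3.5789^(1/0.59) ≈ 8.6808
y* = (k*)^α = 8.6808^0.41 ≈ 2.4255

y* = 2.43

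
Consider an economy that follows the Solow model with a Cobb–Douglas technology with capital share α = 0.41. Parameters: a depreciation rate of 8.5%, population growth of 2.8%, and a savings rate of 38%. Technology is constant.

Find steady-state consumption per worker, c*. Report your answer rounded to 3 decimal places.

In steady state, investment equals break-even investment: s·k^α = (n + δ)·k.
Rearranging, k^(1−α) = s / (n + δ).
k^0.59 = 0.38 / (0.028 + 0.085) = 0.38 / 0.113 = 3.3628
k* = 3.3628^(1/0.59) ≈ 7.8111
y* = (k*)^α = 7.8111^0.41 ≈ 2.3228
c* = (1 − s)·y* = (1 − 0.38) × 2.3228 ≈ 1.4401

c* = 1.440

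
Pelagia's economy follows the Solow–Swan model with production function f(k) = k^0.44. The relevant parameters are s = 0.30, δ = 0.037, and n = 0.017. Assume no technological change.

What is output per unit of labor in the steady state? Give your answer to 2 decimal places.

y* ≈ 3.85

In steady state, investment equals break-even investment: s·k^α = (n + δ)·k.
Dividing both sides by k: k^(1−α) = s / (n + δ).
k^0.56 = 0.30 / (0.017 + 0.037) = 0.30 / 0.054 = 5.5556
k* = 5.5556^(1/0.56) ≈ 21.3736
y* = (k*)^α = 21.3736^0.44 ≈ 3.8472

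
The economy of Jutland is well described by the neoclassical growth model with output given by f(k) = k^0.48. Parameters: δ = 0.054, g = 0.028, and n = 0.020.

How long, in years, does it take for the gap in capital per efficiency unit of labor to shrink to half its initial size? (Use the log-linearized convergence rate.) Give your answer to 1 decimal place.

half-life ≈ 13.1 years

Near the steady state the convergence rate is λ = (1 − α)(n + g + δ).
λ = (1 − 0.48) × 0.102 = 0.52 × 0.102 = 0.05304
Half-life = ln 2 / λ = 0.6931 / 0.05304 ≈ 13.07 years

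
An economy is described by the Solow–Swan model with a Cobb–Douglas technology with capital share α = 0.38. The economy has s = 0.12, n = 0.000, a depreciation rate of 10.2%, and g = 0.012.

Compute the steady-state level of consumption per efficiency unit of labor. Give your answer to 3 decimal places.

c* = 0.908

In steady state, investment equals break-even investment: s·k^α = (n + g + δ)·k.
Rearranging, k^(1−α) = s / (n + g + δ).
k^0.62 = 0.12 / (0.000 + 0.012 + 0.102) = 0.12 / 0.114 = 1.0526
k* = 1.0526^(1/0.62) ≈ 1.0862
y* = (k*)^α = 1.0862^0.38 ≈ 1.0319
c* = (1 − s)·y* = (1 − 0.12) × 1.0319 ≈ 0.9081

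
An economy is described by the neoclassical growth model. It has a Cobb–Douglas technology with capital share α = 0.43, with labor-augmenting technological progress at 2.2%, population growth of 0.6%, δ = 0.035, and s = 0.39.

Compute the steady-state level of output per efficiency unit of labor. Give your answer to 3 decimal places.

y* = 3.956

In steady state, investment equals break-even investment: s·k^α = (n + g + δ)·k.
Rearranging, k^(1−α) = s / (n + g + δ).
k^0.57 = 0.39 / (0.006 + 0.022 + 0.035) = 0.39 / 0.063 = 6.1905
k* = 6.1905^(1/0.57) ≈ 24.4902
y* = (k*)^α = 24.4902^0.43 ≈ 3.9561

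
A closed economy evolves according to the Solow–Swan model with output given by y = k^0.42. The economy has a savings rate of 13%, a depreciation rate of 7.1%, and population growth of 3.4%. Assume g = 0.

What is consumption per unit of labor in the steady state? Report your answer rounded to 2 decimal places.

c* = 1.02

In steady state, investment equals break-even investment: s·k^α = (n + δ)·k.
Rearranging, k^(1−α) = s / (n + δ).
k^0.58 = 0.13 / (0.034 + 0.071) = 0.13 / 0.105 = 1.2381
k* = 1.2381^(1/0.58) ≈ 1.4452
y* = (k*)^α = 1.4452^0.42 ≈ 1.1673
c* = (1 − s)·y* = (1 − 0.13) × 1.1673 ≈ 1.0156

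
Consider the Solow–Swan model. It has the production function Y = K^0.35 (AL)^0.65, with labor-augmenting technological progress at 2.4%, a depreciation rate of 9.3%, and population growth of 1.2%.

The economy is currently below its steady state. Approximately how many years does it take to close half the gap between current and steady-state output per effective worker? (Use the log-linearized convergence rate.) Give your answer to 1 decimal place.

Near the steady state the convergence rate is λ = (1 − α)(n + g + δ).
λ = (1 − 0.35) × 0.129 = 0.65 × 0.129 = 0.08385
Half-life = ln 2 / λ = 0.6931 / 0.08385 ≈ 8.27 years

t_½ ≈ 8.3 years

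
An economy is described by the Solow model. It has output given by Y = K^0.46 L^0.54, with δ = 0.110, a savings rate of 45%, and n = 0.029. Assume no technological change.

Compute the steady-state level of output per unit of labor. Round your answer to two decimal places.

At the steady state, Δk = 0, so s·k^α = (n + δ)·k.
Rearranging, k^(1−α) = s / (n + δ).
k^0.54 = 0.45 / (0.029 + 0.110) = 0.45 / 0.139 = 3.2374
k* = 3.2374^(1/0.54) ≈ 8.8066
y* = (k*)^α = 8.8066^0.46 ≈ 2.7203

y* ≈ 2.72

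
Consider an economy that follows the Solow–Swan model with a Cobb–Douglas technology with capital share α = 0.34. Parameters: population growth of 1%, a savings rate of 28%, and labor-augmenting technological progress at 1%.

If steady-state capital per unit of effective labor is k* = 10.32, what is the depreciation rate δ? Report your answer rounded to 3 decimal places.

Steady state requires s·f(k) = (n + g + δ)·k, i.e. s·k^α = (n + g + δ)·k.
So s / (n + g + δ) = (k*)^(1−α) = 10.32^0.66 = 4.6669.
Therefore n + g + δ = s / 4.6669 = 0.28 / 4.6669 = 0.0600, so δ = 0.0600 − 0.020 = 0.0400.

δ ≈ 0.040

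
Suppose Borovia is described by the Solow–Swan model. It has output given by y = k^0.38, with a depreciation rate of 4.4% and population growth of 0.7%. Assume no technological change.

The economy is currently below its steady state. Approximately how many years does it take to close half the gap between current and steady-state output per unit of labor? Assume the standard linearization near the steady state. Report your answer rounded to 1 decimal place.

Near the steady state the convergence rate is λ = (1 − α)(n + δ).
λ = (1 − 0.38) × 0.051 = 0.62 × 0.051 = 0.03162
Half-life = ln 2 / λ = 0.6931 / 0.03162 ≈ 21.92 years

half-life ≈ 21.9 years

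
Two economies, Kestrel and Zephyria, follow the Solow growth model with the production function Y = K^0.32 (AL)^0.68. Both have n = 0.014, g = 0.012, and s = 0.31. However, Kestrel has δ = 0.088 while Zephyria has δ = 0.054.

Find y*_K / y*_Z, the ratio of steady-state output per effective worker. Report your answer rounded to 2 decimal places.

Steady-state y* = [s/(n + g + δ)]^(α/(1−α)), so the ratio is [ (s_K/(n + g + δ)_K) / (s_Z/(n + g + δ)_Z) ]^0.4706.
s_K/(n + g + δ)_K = 0.31/0.114 = 2.7193; s_Z/(n + g + δ)_Z = 0.31/0.080 = 3.8750.
Ratio = (2.7193/3.8750)^0.4706 = 0.7018^0.4706 ≈ 0.8465

ratio ≈ 0.85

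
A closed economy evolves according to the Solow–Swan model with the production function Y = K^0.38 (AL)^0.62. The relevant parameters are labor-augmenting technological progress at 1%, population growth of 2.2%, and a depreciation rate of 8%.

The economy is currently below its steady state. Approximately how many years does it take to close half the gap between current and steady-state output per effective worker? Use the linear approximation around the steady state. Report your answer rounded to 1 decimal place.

t_½ ≈ 10.0 years

Near the steady state the convergence rate is λ = (1 − α)(n + g + δ).
λ = (1 − 0.38) × 0.112 = 0.62 × 0.112 = 0.06944
Half-life = ln 2 / λ = 0.6931 / 0.06944 ≈ 9.98 years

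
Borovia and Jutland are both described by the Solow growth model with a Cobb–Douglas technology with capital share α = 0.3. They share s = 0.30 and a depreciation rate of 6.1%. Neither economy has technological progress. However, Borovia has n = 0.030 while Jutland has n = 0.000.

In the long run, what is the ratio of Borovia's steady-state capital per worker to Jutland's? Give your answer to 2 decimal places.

ratio ≈ 0.56

Steady-state k* = [s/(n + δ)]^(1/(1−α)), so the ratio is [ (s_B/(n + δ)_B) / (s_J/(n + δ)_J) ]^1.4286.
s_B/(n + δ)_B = 0.30/0.091 = 3.2967; s_J/(n + δ)_J = 0.30/0.061 = 4.9180.
Ratio = (3.2967/4.9180)^1.4286 = 0.6703^1.4286 ≈ 0.5647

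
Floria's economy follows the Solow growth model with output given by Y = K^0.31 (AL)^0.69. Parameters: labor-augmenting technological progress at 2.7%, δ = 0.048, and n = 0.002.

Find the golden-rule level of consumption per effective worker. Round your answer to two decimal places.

c_gold ≈ 1.29

At the golden rule, f'(k) = n + g + δ, so α·k^(α−1) = n + g + δ and k_gold = (α/(n + g + δ))^(1/(1−α)).
k_gold = (0.31/0.077)^(1/0.69) = 4.0260^1.4493 ≈ 7.5274
c_gold = f(k_gold) − (n + g + δ)·k_gold = 1.8696 − 0.077×7.5274 ≈ 1.2900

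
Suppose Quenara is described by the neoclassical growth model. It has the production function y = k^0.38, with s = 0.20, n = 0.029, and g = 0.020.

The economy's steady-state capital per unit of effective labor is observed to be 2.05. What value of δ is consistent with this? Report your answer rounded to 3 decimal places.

Steady state requires s·f(k) = (n + g + δ)·k, i.e. s·k^α = (n + g + δ)·k.
So s / (n + g + δ) = (k*)^(1−α) = 2.05^0.62 = 1.5606.
Therefore n + g + δ = s / 1.5606 = 0.20 / 1.5606 = 0.1282, so δ = 0.1282 − 0.049 = 0.0792.

δ ≈ 0.079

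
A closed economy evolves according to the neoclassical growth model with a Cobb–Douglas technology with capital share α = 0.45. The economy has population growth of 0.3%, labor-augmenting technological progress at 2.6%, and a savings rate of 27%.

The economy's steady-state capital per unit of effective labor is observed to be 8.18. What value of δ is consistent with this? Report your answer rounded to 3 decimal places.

δ ≈ 0.056

At the steady state, Δk = 0, so s·k^α = (n + g + δ)·k.
So s / (n + g + δ) = (k*)^(1−α) = 8.18^0.55 = 3.1770.
Therefore n + g + δ = s / 3.1770 = 0.27 / 3.1770 = 0.0850, so δ = 0.0850 − 0.029 = 0.0560.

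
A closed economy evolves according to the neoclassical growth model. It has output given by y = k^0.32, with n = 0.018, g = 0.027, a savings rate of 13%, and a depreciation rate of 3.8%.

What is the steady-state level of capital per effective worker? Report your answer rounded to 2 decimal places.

At the steady state, Δk = 0, so s·k^α = (n + g + δ)·k.
Dividing both sides by k: k^(1−α) = s / (n + g + δ).
k^0.68 = 0.13 / (0.018 + 0.027 + 0.038) = 0.13 / 0.083 = 1.5663
k* = 1.5663^(1/0.68) ≈ 1.9346

k* ≈ 1.93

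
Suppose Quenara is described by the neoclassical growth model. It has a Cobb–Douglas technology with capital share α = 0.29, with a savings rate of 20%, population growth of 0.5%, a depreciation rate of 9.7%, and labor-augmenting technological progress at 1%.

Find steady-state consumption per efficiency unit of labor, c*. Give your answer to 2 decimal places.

At the steady state, Δk = 0, so s·k^α = (n + g + δ)·k.
Dividing both sides by k: k^(1−α) = s / (n + g + δ).
k^0.71 = 0.20 / (0.005 + 0.010 + 0.097) = 0.20 / 0.112 = 1.7857
k* = 1.7857^(1/0.71) ≈ 2.2629
y* = (k*)^α = 2.2629^0.29 ≈ 1.2672
c* = (1 − s)·y* = (1 − 0.20) × 1.2672 ≈ 1.0138

c* ≈ 1.01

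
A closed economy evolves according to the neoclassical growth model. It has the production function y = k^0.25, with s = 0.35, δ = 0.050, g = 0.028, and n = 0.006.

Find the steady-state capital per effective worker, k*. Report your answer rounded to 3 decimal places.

At the steady state, Δk = 0, so s·k^α = (n + g + δ)·k.
Dividing both sides by k: k^(1−α) = s / (n + g + δ).
k^0.75 = 0.35 / (0.006 + 0.028 + 0.050) = 0.35 / 0.084 = 4.1667
k* = 4.1667^(1/0.75) ≈ 6.7049

k* ≈ 6.705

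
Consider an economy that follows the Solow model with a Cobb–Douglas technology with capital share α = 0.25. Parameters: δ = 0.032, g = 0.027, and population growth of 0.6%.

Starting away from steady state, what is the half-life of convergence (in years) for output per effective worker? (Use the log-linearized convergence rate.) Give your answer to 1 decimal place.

Near the steady state the convergence rate is λ = (1 − α)(n + g + δ).
λ = (1 − 0.25) × 0.065 = 0.75 × 0.065 = 0.04875
Half-life = ln 2 / λ = 0.6931 / 0.04875 ≈ 14.22 years

t_½ ≈ 14.2 years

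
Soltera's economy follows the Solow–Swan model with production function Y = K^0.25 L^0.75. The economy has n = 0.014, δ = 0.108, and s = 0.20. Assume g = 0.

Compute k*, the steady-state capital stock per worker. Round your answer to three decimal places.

Steady state requires s·f(k) = (n + δ)·k, i.e. s·k^α = (n + δ)·k.
Dividing both sides by k: k^(1−α) = s / (n + δ).
k^0.75 = 0.20 / (0.014 + 0.108) = 0.20 / 0.122 = 1.6393
k* = 1.6393^(1/0.75) ≈ 1.9329

k* = 1.933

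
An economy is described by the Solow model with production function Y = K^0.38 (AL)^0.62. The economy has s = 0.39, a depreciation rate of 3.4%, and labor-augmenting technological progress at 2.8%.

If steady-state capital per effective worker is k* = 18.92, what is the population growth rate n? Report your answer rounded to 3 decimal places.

n ≈ 0.001

In steady state, investment equals break-even investment: s·k^α = (n + g + δ)·k.
So s / (n + g + δ) = (k*)^(1−α) = 18.92^0.62 = 6.1900.
Therefore n + g + δ = s / 6.1900 = 0.39 / 6.1900 = 0.0630, so n = 0.0630 − 0.062 = 0.0010.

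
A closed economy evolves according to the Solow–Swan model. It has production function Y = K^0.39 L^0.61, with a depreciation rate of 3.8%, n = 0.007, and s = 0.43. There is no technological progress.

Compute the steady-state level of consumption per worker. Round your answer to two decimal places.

In steady state, investment equals break-even investment: s·k^α = (n + δ)·k.
Dividing both sides by k: k^(1−α) = s / (n + δ).
k^0.61 = 0.43 / (0.007 + 0.038) = 0.43 / 0.045 = 9.5556
k* = 9.5556^(1/0.61) ≈ 40.4558
y* = (k*)^α = 40.4558^0.39 ≈ 4.2337
c* = (1 − s)·y* = (1 − 0.43) × 4.2337 ≈ 2.4132

c* = 2.41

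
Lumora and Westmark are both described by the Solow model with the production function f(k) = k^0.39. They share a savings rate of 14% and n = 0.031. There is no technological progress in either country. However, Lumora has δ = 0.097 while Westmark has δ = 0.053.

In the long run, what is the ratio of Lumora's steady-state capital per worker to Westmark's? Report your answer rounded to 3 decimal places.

k*_L / k*_W ≈ 0.501

Steady-state k* = [s/(n + δ)]^(1/(1−α)), so the ratio is [ (s_L/(n + δ)_L) / (s_W/(n + δ)_W) ]^1.6393.
s_L/(n + δ)_L = 0.14/0.128 = 1.0938; s_W/(n + δ)_W = 0.14/0.084 = 1.6667.
Ratio = (1.0938/1.6667)^1.6393 = 0.6563^1.6393 ≈ 0.5014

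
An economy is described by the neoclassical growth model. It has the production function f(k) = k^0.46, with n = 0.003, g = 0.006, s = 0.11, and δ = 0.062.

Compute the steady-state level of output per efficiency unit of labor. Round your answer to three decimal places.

Steady state requires s·f(k) = (n + g + δ)·k, i.e. s·k^α = (n + g + δ)·k.
Dividing both sides by k: k^(1−α) = s / (n + g + δ).
k^0.54 = 0.11 / (0.003 + 0.006 + 0.062) = 0.11 / 0.071 = 1.5493
k* = 1.5493^(1/0.54) ≈ 2.2496
y* = (k*)^α = 2.2496^0.46 ≈ 1.4520

y* = 1.452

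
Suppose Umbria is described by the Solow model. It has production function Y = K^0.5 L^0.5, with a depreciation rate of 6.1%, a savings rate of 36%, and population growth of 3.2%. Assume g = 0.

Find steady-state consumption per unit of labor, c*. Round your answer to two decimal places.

In steady state, investment equals break-even investment: s·k^α = (n + δ)·k.
Rearranging, k^(1−α) = s / (n + δ).
k^0.5 = 0.36 / (0.032 + 0.061) = 0.36 / 0.093 = 3.8710
k* = 3.8710^(1/0.5) ≈ 14.9846
y* = (k*)^α = 14.9846^0.5 ≈ 3.8710
c* = (1 − s)·y* = (1 − 0.36) × 3.8710 ≈ 2.4774

c* = 2.48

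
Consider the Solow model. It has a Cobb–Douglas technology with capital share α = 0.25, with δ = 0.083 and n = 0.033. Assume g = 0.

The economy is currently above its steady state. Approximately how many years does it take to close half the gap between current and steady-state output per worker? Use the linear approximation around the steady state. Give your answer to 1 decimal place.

about 8.0 years

Near the steady state the convergence rate is λ = (1 − α)(n + δ).
λ = (1 − 0.25) × 0.116 = 0.75 × 0.116 = 0.0870
Half-life = ln 2 / λ = 0.6931 / 0.0870 ≈ 7.97 years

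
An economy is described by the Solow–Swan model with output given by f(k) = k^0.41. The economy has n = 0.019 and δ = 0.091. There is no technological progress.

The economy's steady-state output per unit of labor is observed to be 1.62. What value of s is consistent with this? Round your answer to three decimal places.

Steady state requires s·f(k) = (n + δ)·k, i.e. s·k^α = (n + δ)·k.
Since y* = [s/(n + δ)]^(α/(1−α)), we have s/(n + δ) = (y*)^((1−α)/α) = 1.62^1.439 = 2.0021.
Therefore s = 2.0021 × (n + δ) = 2.0021 × 0.110 = 0.2202.

s ≈ 0.220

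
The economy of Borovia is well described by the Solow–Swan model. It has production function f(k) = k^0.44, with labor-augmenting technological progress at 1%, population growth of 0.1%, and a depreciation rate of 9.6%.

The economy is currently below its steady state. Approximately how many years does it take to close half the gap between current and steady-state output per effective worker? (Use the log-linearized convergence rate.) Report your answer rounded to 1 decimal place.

Near the steady state the convergence rate is λ = (1 − α)(n + g + δ).
λ = (1 − 0.44) × 0.107 = 0.56 × 0.107 = 0.05992
Half-life = ln 2 / λ = 0.6931 / 0.05992 ≈ 11.57 years

half-life ≈ 11.6 years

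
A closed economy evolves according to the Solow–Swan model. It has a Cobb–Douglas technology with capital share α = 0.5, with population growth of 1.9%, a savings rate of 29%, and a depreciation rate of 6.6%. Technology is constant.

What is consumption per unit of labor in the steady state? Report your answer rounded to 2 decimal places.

At the steady state, Δk = 0, so s·k^α = (n + δ)·k.
Rearranging, k^(1−α) = s / (n + δ).
k^0.5 = 0.29 / (0.019 + 0.066) = 0.29 / 0.085 = 3.4118
k* = 3.4118^(1/0.5) ≈ 11.6404
y* = (k*)^α = 11.6404^0.5 ≈ 3.4118
c* = (1 − s)·y* = (1 − 0.29) × 3.4118 ≈ 2.4224

c* ≈ 2.42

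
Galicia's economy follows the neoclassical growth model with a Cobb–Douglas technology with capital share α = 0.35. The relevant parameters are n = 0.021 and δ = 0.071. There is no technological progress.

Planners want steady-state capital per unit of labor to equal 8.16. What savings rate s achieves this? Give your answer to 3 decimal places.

In steady state, investment equals break-even investment: s·k^α = (n + δ)·k.
So s / (n + δ) = (k*)^(1−α) = 8.16^0.65 = 3.9138.
Therefore s = 3.9138 × (n + δ) = 3.9138 × 0.092 = 0.3601.

s ≈ 0.360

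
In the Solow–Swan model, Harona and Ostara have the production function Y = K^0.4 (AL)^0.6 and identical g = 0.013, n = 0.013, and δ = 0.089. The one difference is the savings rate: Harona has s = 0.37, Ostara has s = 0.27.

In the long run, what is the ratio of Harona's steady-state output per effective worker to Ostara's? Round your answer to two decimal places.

ratio ≈ 1.23

Steady-state y* = [s/(n + g + δ)]^(α/(1−α)), so the ratio is [ (s_H/(n + g + δ)_H) / (s_O/(n + g + δ)_O) ]^0.6667.
s_H/(n + g + δ)_H = 0.37/0.115 = 3.2174; s_O/(n + g + δ)_O = 0.27/0.115 = 2.3478.
Ratio = (3.2174/2.3478)^0.6667 = 1.3704^0.6667 ≈ 1.2338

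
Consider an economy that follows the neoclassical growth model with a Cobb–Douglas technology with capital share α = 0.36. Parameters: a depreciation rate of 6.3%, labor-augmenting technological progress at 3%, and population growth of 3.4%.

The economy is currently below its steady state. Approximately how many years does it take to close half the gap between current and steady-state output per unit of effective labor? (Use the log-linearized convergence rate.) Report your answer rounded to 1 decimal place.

Near the steady state the convergence rate is λ = (1 − α)(n + g + δ).
λ = (1 − 0.36) × 0.127 = 0.64 × 0.127 = 0.08128
Half-life = ln 2 / λ = 0.6931 / 0.08128 ≈ 8.53 years

t_½ ≈ 8.5 years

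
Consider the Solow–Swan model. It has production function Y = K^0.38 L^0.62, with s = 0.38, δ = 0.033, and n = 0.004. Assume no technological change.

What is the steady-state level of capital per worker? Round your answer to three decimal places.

k* ≈ 42.814

In steady state, investment equals break-even investment: s·k^α = (n + δ)·k.
Dividing both sides by k: k^(1−α) = s / (n + δ).
k^0.62 = 0.38 / (0.004 + 0.033) = 0.38 / 0.037 = 10.2703
k* = 10.2703^(1/0.62) ≈ 42.8140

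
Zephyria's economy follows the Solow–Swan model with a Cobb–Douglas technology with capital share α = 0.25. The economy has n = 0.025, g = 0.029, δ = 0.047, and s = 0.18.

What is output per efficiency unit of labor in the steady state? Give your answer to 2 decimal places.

In steady state, investment equals break-even investment: s·k^α = (n + g + δ)·k.
Rearranging, k^(1−α) = s / (n + g + δ).
k^0.75 = 0.18 / (0.025 + 0.029 + 0.047) = 0.18 / 0.101 = 1.7822
k* = 1.7822^(1/0.75) ≈ 2.1608
y* = (k*)^α = 2.1608^0.25 ≈ 1.2124

y* ≈ 1.21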